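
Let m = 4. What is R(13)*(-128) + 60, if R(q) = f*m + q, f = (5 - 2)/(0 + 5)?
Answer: -9556/5 ≈ -1911.2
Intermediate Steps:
f = ⅗ (f = 3/5 = 3*(⅕) = ⅗ ≈ 0.60000)
R(q) = 12/5 + q (R(q) = (⅗)*4 + q = 12/5 + q)
R(13)*(-128) + 60 = (12/5 + 13)*(-128) + 60 = (77/5)*(-128) + 60 = -9856/5 + 60 = -9556/5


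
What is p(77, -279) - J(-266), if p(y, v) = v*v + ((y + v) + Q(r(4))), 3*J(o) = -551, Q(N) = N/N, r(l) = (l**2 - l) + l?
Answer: 233471/3 ≈ 77824.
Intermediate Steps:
r(l) = l**2
Q(N) = 1
J(o) = -551/3 (J(o) = (1/3)*(-551) = -551/3)
p(y, v) = 1 + v + y + v**2 (p(y, v) = v*v + ((y + v) + 1) = v**2 + ((v + y) + 1) = v**2 + (1 + v + y) = 1 + v + y + v**2)
p(77, -279) - J(-266) = (1 - 279 + 77 + (-279)**2) - 1*(-551/3) = (1 - 279 + 77 + 77841) + 551/3 = 77640 + 551/3 = 233471/3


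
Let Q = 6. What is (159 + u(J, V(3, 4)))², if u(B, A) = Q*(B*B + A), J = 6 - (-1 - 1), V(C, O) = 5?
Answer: 328329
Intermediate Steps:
J = 8 (J = 6 - 1*(-2) = 6 + 2 = 8)
u(B, A) = 6*A + 6*B² (u(B, A) = 6*(B*B + A) = 6*(B² + A) = 6*(A + B²) = 6*A + 6*B²)
(159 + u(J, V(3, 4)))² = (159 + (6*5 + 6*8²))² = (159 + (30 + 6*64))² = (159 + (30 + 384))² = (159 + 414)² = 573² = 328329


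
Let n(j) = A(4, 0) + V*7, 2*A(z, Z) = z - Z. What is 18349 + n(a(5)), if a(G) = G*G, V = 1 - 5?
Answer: 18323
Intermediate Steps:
V = -4
A(z, Z) = z/2 - Z/2 (A(z, Z) = (z - Z)/2 = z/2 - Z/2)
a(G) = G**2
n(j) = -26 (n(j) = ((1/2)*4 - 1/2*0) - 4*7 = (2 + 0) - 28 = 2 - 28 = -26)
18349 + n(a(5)) = 18349 - 26 = 18323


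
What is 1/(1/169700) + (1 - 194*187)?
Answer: 133423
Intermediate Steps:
1/(1/169700) + (1 - 194*187) = 1/(1/169700) + (1 - 36278) = 169700 - 36277 = 133423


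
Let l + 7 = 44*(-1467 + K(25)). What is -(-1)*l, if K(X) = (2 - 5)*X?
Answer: -67855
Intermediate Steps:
K(X) = -3*X
l = -67855 (l = -7 + 44*(-1467 - 3*25) = -7 + 44*(-1467 - 75) = -7 + 44*(-1542) = -7 - 67848 = -67855)
-(-1)*l = -(-1)*(-67855) = -1*67855 = -67855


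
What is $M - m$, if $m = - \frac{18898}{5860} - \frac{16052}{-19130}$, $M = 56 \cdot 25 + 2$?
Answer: $\frac{7871708881}{5605090} \approx 1404.4$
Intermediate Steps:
$M = 1402$ ($M = 1400 + 2 = 1402$)
$m = - \frac{13372701}{5605090}$ ($m = \left(-18898\right) \frac{1}{5860} - - \frac{8026}{9565} = - \frac{9449}{2930} + \frac{8026}{9565} = - \frac{13372701}{5605090} \approx -2.3858$)
$M - m = 1402 - - \frac{13372701}{5605090} = 1402 + \frac{13372701}{5605090} = \frac{7871708881}{5605090}$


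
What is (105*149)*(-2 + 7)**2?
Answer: 391125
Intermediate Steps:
(105*149)*(-2 + 7)**2 = 15645*5**2 = 15645*25 = 391125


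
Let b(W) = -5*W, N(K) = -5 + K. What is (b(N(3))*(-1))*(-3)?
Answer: 30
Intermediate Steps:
(b(N(3))*(-1))*(-3) = (-5*(-5 + 3)*(-1))*(-3) = (-5*(-2)*(-1))*(-3) = (10*(-1))*(-3) = -10*(-3) = 30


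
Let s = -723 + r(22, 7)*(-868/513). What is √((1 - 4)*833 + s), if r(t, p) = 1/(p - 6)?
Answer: I*√94263978/171 ≈ 56.778*I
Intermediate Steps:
r(t, p) = 1/(-6 + p)
s = -371767/513 (s = -723 + (-868/513)/(-6 + 7) = -723 + (-868*1/513)/1 = -723 + 1*(-868/513) = -723 - 868/513 = -371767/513 ≈ -724.69)
√((1 - 4)*833 + s) = √((1 - 4)*833 - 371767/513) = √(-3*833 - 371767/513) = √(-2499 - 371767/513) = √(-1653754/513) = I*√94263978/171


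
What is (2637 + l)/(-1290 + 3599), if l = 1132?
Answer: 3769/2309 ≈ 1.6323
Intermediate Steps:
(2637 + l)/(-1290 + 3599) = (2637 + 1132)/(-1290 + 3599) = 3769/2309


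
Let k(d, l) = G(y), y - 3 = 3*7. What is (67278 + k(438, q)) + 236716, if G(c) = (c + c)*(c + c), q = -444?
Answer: 306298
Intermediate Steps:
y = 24 (y = 3 + 3*7 = 3 + 21 = 24)
G(c) = 4*c**2 (G(c) = (2*c)*(2*c) = 4*c**2)
k(d, l) = 2304 (k(d, l) = 4*24**2 = 4*576 = 2304)
(67278 + k(438, q)) + 236716 = (67278 + 2304) + 236716 = 69582 + 236716 = 306298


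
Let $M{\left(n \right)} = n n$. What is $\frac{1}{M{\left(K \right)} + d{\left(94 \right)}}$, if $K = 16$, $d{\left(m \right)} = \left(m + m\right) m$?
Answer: $\frac{1}{17928} \approx 5.5779 \cdot 10^{-5}$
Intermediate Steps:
$d{\left(m \right)} = 2 m^{2}$ ($d{\left(m \right)} = 2 m m = 2 m^{2}$)
$M{\left(n \right)} = n^{2}$
$\frac{1}{M{\left(K \right)} + d{\left(94 \right)}} = \frac{1}{16^{2} + 2 \cdot 94^{2}} = \frac{1}{256 + 2 \cdot 8836} = \frac{1}{256 + 17672} = \frac{1}{17928}$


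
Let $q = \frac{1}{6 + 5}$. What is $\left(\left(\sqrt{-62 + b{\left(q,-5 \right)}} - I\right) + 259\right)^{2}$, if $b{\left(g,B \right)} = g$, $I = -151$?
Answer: $\frac{\left(4510 + i \sqrt{7491}\right)^{2}}{121} \approx 1.6804 \cdot 10^{5} + 6452.0 i$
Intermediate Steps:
$q = \frac{1}{11} \approx 0.090909$
$\left(\left(\sqrt{-62 + b{\left(q,-5 \right)}} - I\right) + 259\right)^{2} = \left(\left(\sqrt{-62 + \frac{1}{11}} - -151\right) + 259\right)^{2} = \left(\left(\sqrt{- \frac{681}{11}} + 151\right) + 259\right)^{2} = \left(\left(\frac{i \sqrt{7491}}{11} + 151\right) + 259\right)^{2} = \left(\left(151 + \frac{i \sqrt{7491}}{11}\right) + 259\right)^{2} = \left(410 + \frac{i \sqrt{7491}}{11}\right)^{2}$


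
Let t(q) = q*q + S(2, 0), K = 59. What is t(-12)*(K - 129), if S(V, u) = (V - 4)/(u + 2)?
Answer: -10010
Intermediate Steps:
S(V, u) = (-4 + V)/(2 + u)
t(q) = -1 + q**2 (t(q) = q*q + (-4 + 2)/(2 + 0) = q**2 - 2/2 = q**2 + (1/2)*(-2) = q**2 - 1 = -1 + q**2)
t(-12)*(K - 129) = (-1 + (-12)**2)*(59 - 129) = (-1 + 144)*(-70) = 143*(-70) = -10010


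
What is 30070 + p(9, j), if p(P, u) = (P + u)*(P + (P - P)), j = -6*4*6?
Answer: 28855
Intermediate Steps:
j = -144 (j = -24*6 = -144)
p(P, u) = P*(P + u) (p(P, u) = (P + u)*(P + 0) = (P + u)*P = P*(P + u))
30070 + p(9, j) = 30070 + 9*(9 - 144) = 30070 + 9*(-135) = 30070 - 1215 = 28855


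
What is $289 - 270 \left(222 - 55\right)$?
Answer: $-44801$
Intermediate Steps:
$289 - 270 \left(222 - 55\right) = 289 - 45090 = -44801$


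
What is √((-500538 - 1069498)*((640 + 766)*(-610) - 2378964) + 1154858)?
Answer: √5081617353322 ≈ 2.2542e+6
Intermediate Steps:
√((-500538 - 1069498)*((640 + 766)*(-610) - 2378964) + 1154858) = √(-1570036*(1406*(-610) - 2378964) + 1154858) = √(-1570036*(-857660 - 2378964) + 1154858) = √(-1570036*(-3236624) + 1154858) = √(5081616198464 + 1154858) = √5081617353322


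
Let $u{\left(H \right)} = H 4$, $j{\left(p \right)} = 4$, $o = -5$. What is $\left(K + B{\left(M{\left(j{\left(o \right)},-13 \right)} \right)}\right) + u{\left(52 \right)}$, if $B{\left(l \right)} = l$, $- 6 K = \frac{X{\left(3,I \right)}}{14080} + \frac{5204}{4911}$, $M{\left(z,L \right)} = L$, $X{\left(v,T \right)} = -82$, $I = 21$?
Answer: $\frac{40414489991}{207440640} \approx 194.82$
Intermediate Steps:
$u{\left(H \right)} = 4 H$
$K = - \frac{36434809}{207440640}$ ($K = - \frac{- \frac{82}{14080} + \frac{5204}{4911}}{6} = - \frac{\left(-82\right) \frac{1}{14080} + 5204 \cdot \frac{1}{4911}}{6} = - \frac{- \frac{41}{7040} + \frac{5204}{4911}}{6} = \left(- \frac{1}{6}\right) \frac{36434809}{34573440} = - \frac{36434809}{207440640} \approx -0.17564$)
$\left(K + B{\left(M{\left(j{\left(o \right)},-13 \right)} \right)}\right) + u{\left(52 \right)} = \left(- \frac{36434809}{207440640} - 13\right) + 4 \cdot 52 = - \frac{2733163129}{207440640} + 208 = \frac{40414489991}{207440640}$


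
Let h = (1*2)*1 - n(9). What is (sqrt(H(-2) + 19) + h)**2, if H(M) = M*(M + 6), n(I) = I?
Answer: (7 - sqrt(11))**2 ≈ 13.567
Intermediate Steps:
H(M) = M*(6 + M)
h = -7 (h = (1*2)*1 - 1*9 = 2*1 - 9 = 2 - 9 = -7)
(sqrt(H(-2) + 19) + h)**2 = (sqrt(-2*(6 - 2) + 19) - 7)**2 = (sqrt(-2*4 + 19) - 7)**2 = (sqrt(-8 + 19) - 7)**2 = (sqrt(11) - 7)**2 = (-7 + sqrt(11))**2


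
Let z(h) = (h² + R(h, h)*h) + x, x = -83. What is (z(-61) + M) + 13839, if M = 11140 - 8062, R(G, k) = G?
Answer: 24276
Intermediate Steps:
z(h) = -83 + 2*h² (z(h) = (h² + h*h) - 83 = (h² + h²) - 83 = 2*h² - 83 = -83 + 2*h²)
M = 3078
(z(-61) + M) + 13839 = ((-83 + 2*(-61)²) + 3078) + 13839 = ((-83 + 2*3721) + 3078) + 13839 = ((-83 + 7442) + 3078) + 13839 = (7359 + 3078) + 13839 = 10437 + 13839 = 24276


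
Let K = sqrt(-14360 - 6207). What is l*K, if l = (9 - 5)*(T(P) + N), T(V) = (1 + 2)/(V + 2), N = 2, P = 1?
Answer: 12*I*sqrt(20567) ≈ 1720.9*I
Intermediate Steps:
T(V) = 3/(2 + V)
l = 12 (l = (9 - 5)*(3/(2 + 1) + 2) = 4*(3/3 + 2) = 4*(3*(1/3) + 2) = 4*(1 + 2) = 4*3 = 12)
K = I*sqrt(20567) (K = sqrt(-20567) = I*sqrt(20567) ≈ 143.41*I)
l*K = 12*(I*sqrt(20567)) = 12*I*sqrt(20567)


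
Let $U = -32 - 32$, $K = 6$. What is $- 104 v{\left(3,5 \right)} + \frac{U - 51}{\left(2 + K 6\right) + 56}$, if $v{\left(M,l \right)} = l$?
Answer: $- \frac{48995}{94} \approx -521.22$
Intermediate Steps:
$U = -64$
$- 104 v{\left(3,5 \right)} + \frac{U - 51}{\left(2 + K 6\right) + 56} = \left(-104\right) 5 + \frac{-64 - 51}{\left(2 + 6 \cdot 6\right) + 56} = -520 - \frac{115}{\left(2 + 36\right) + 56} = -520 - \frac{115}{38 + 56} = -520 - \frac{115}{94} = - \frac{48995}{94}$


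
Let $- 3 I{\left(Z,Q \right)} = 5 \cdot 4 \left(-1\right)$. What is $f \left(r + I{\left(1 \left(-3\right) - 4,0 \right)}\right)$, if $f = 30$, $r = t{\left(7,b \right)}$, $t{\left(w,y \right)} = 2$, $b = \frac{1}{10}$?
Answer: $260$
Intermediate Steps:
$b = \frac{1}{10} \approx 0.1$
$r = 2$
$I{\left(Z,Q \right)} = \frac{20}{3}$ ($I{\left(Z,Q \right)} = - \frac{5 \cdot 4 \left(-1\right)}{3} = - \frac{20 \left(-1\right)}{3} = \left(- \frac{1}{3}\right) \left(-20\right) = \frac{20}{3}$)
$f \left(r + I{\left(1 \left(-3\right) - 4,0 \right)}\right) = 30 \left(2 + \frac{20}{3}\right) = 30 \cdot \frac{26}{3} = 260$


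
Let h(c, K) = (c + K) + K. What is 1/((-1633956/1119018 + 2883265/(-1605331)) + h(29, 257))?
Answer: 42771292499/23085538835214 ≈ 0.0018527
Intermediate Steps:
h(c, K) = c + 2*K (h(c, K) = (K + c) + K = c + 2*K)
1/((-1633956/1119018 + 2883265/(-1605331)) + h(29, 257)) = 1/((-1633956/1119018 + 2883265/(-1605331)) + (29 + 2*257)) = 1/((-1633956*1/1119018 + 2883265*(-1/1605331)) + (29 + 514)) = 1/((-272326/186503 - 411895/229333) + 543) = 1/(-139272991743/42771292499 + 543) = 1/(23085538835214/42771292499) = 42771292499/23085538835214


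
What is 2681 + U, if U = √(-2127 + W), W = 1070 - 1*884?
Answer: 2681 + I*√1941 ≈ 2681.0 + 44.057*I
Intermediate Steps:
W = 186 (W = 1070 - 884 = 186)
U = I*√1941 (U = √(-2127 + 186) = √(-1941) = I*√1941 ≈ 44.057*I)
2681 + U = 2681 + I*√1941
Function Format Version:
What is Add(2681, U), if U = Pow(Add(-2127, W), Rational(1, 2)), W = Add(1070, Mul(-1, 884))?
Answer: Add(2681, Mul(I, Pow(1941, Rational(1, 2)))) ≈ Add(2681.0, Mul(44.057, I))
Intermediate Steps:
W = 186 (W = Add(1070, -884) = 186)
U = Mul(I, Pow(1941, Rational(1, 2))) (U = Pow(Add(-2127, 186), Rational(1, 2)) = Pow(-1941, Rational(1, 2)) = Mul(I, Pow(1941, Rational(1, 2))) ≈ Mul(44.057, I))
Add(2681, U) = Add(2681, Mul(I, Pow(1941, Rational(1, 2))))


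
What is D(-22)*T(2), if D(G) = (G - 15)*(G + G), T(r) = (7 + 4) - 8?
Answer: 4884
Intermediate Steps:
T(r) = 3 (T(r) = 11 - 8 = 3)
D(G) = 2*G*(-15 + G) (D(G) = (-15 + G)*(2*G) = 2*G*(-15 + G))
D(-22)*T(2) = (2*(-22)*(-15 - 22))*3 = (2*(-22)*(-37))*3 = 1628*3 = 4884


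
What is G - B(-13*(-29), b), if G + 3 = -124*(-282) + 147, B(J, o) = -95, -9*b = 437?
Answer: 35207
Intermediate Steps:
b = -437/9 (b = -1/9*437 = -437/9 ≈ -48.556)
G = 35112 (G = -3 + (-124*(-282) + 147) = -3 + (34968 + 147) = -3 + 35115 = 35112)
G - B(-13*(-29), b) = 35112 - 1*(-95) = 35112 + 95 = 35207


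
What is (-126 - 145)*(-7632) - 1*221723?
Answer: 1846549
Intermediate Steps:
(-126 - 145)*(-7632) - 1*221723 = -271*(-7632) - 221723 = 2068272 - 221723 = 1846549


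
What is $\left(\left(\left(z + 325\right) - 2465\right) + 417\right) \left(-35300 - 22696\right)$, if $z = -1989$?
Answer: $215281152$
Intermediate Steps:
$\left(\left(\left(z + 325\right) - 2465\right) + 417\right) \left(-35300 - 22696\right) = \left(\left(\left(-1989 + 325\right) - 2465\right) + 417\right) \left(-35300 - 22696\right) = \left(\left(-1664 - 2465\right) + 417\right) \left(-57996\right) = \left(-4129 + 417\right) \left(-57996\right) = \left(-3712\right) \left(-57996\right) = 215281152$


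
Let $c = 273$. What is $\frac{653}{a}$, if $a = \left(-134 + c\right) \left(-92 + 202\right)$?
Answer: $\frac{653}{15290} \approx 0.042708$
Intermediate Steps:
$a = 15290$ ($a = \left(-134 + 273\right) \left(-92 + 202\right) = 139 \cdot 110 = 15290$)
$\frac{653}{a} = \frac{653}{15290}$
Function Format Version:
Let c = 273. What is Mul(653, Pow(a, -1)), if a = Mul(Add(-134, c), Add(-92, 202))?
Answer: Rational(653, 15290) ≈ 0.042708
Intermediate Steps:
a = 15290 (a = Mul(Add(-134, 273), Add(-92, 202)) = Mul(139, 110) = 15290)
Mul(653, Pow(a, -1)) = Mul(653, Pow(15290, -1)) = Mul(653, Rational(1, 15290)) = Rational(653, 15290)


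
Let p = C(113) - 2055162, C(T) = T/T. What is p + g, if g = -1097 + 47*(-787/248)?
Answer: -509988973/248 ≈ -2.0564e+6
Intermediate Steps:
C(T) = 1
p = -2055161 (p = 1 - 2055162 = -2055161)
g = -309045/248 (g = -1097 + 47*(-787*1/248) = -1097 + 47*(-787/248) = -1097 - 36989/248 = -309045/248 ≈ -1246.1)
p + g = -2055161 - 309045/248 = -509988973/248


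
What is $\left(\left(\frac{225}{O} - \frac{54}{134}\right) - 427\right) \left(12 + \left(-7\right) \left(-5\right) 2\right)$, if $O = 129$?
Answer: $- \frac{100558486}{2881} \approx -34904.0$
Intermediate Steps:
$\left(\left(\frac{225}{O} - \frac{54}{134}\right) - 427\right) \left(12 + \left(-7\right) \left(-5\right) 2\right) = \left(\left(\frac{225}{129} - \frac{54}{134}\right) - 427\right) \left(12 + \left(-7\right) \left(-5\right) 2\right) = \left(\left(225 \cdot \frac{1}{129} - \frac{27}{67}\right) - 427\right) \left(12 + 35 \cdot 2\right) = \left(\left(\frac{75}{43} - \frac{27}{67}\right) - 427\right) \left(12 + 70\right) = \left(\frac{3864}{2881} - 427\right) 82 = \left(- \frac{1226323}{2881}\right) 82 = - \frac{100558486}{2881}$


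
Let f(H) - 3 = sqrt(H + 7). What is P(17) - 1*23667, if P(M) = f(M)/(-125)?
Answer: -2958378/125 - 2*sqrt(6)/125 ≈ -23667.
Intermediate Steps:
f(H) = 3 + sqrt(7 + H) (f(H) = 3 + sqrt(H + 7) = 3 + sqrt(7 + H))
P(M) = -3/125 - sqrt(7 + M)/125 (P(M) = (3 + sqrt(7 + M))/(-125) = (3 + sqrt(7 + M))*(-1/125) = -3/125 - sqrt(7 + M)/125)
P(17) - 1*23667 = (-3/125 - sqrt(7 + 17)/125) - 1*23667 = (-3/125 - 2*sqrt(6)/125) - 23667 = -2958378/125 - 2*sqrt(6)/125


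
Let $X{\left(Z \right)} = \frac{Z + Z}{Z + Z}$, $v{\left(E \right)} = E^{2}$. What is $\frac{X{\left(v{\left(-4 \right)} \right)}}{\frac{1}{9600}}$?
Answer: $9600$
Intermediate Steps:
$X{\left(Z \right)} = 1$ ($X{\left(Z \right)} = \frac{2 Z}{2 Z} = 2 Z \frac{1}{2 Z} = 1$)
$\frac{X{\left(v{\left(-4 \right)} \right)}}{\frac{1}{9600}} = 1 \frac{1}{\frac{1}{9600}} = 1 \cdot 9600 = 9600$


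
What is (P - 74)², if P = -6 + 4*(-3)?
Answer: 8464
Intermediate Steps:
P = -18 (P = -6 - 12 = -18)
(P - 74)² = (-18 - 74)² = (-92)² = 8464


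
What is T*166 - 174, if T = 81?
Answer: 13272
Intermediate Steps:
T*166 - 174 = 81*166 - 174 = 13446 - 174 = 13272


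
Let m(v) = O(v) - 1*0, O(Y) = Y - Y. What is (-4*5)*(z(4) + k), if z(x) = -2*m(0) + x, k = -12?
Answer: 160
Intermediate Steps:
O(Y) = 0
m(v) = 0 (m(v) = 0 - 1*0 = 0 + 0 = 0)
z(x) = x (z(x) = -2*0 + x = 0 + x = x)
(-4*5)*(z(4) + k) = (-4*5)*(4 - 12) = -20*(-8) = 160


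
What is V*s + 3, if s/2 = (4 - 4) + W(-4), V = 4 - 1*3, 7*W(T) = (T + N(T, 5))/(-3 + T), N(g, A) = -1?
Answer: 157/49 ≈ 3.2041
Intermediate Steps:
W(T) = (-1 + T)/(7*(-3 + T)) (W(T) = ((T - 1)/(-3 + T))/7 = ((-1 + T)/(-3 + T))/7 = (-1 + T)/(7*(-3 + T)))
V = 1 (V = 4 - 3 = 1)
s = 10/49 (s = 2*((4 - 4) + (-1 - 4)/(7*(-3 - 4))) = 2*(0 + (⅐)*(-5)/(-7)) = 2*(0 + (⅐)*(-⅐)*(-5)) = 2*(0 + 5/49) = 2*(5/49) = 10/49 ≈ 0.20408)
V*s + 3 = 1*(10/49) + 3 = 10/49 + 3 = 157/49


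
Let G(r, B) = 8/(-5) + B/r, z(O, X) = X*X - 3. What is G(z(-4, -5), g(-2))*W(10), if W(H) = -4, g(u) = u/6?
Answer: 1066/165 ≈ 6.4606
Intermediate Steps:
g(u) = u/6 (g(u) = u*(⅙) = u/6)
z(O, X) = -3 + X² (z(O, X) = X² - 3 = -3 + X²)
G(r, B) = -8/5 + B/r (G(r, B) = 8*(-⅕) + B/r = -8/5 + B/r)
G(z(-4, -5), g(-2))*W(10) = (-8/5 + ((⅙)*(-2))/(-3 + (-5)²))*(-4) = (-8/5 - 1/(3*(-3 + 25)))*(-4) = (-8/5 - ⅓/22)*(-4) = (-8/5 - ⅓*1/22)*(-4) = (-8/5 - 1/66)*(-4) = -533/330*(-4) = 1066/165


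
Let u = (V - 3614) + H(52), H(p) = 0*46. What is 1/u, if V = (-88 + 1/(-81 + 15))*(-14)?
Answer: -33/78599 ≈ -0.00041985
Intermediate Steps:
H(p) = 0
V = 40663/33 (V = (-88 + 1/(-66))*(-14) = (-88 - 1/66)*(-14) = -5809/66*(-14) = 40663/33 ≈ 1232.2)
u = -78599/33 (u = (40663/33 - 3614) + 0 = -78599/33 + 0 = -78599/33 ≈ -2381.8)
1/u = 1/(-78599/33) = -33/78599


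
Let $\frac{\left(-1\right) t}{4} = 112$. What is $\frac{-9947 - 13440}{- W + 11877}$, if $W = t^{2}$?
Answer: $\frac{23387}{188827} \approx 0.12385$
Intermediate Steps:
$t = -448$ ($t = \left(-4\right) 112 = -448$)
$W = 200704$ ($W = \left(-448\right)^{2} = 200704$)
$\frac{-9947 - 13440}{- W + 11877} = \frac{-9947 - 13440}{\left(-1\right) 200704 + 11877} = \frac{-9947 - 13440}{-200704 + 11877} = - \frac{23387}{-188827} = \left(-23387\right) \left(- \frac{1}{188827}\right) = \frac{23387}{188827}$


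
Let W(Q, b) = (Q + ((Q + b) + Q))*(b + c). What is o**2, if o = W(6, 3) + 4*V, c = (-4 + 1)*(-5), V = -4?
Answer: 131044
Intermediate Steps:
c = 15 (c = -3*(-5) = 15)
W(Q, b) = (15 + b)*(b + 3*Q) (W(Q, b) = (Q + ((Q + b) + Q))*(b + 15) = (Q + (b + 2*Q))*(15 + b) = (b + 3*Q)*(15 + b) = (15 + b)*(b + 3*Q))
o = 362 (o = (3**2 + 15*3 + 45*6 + 3*6*3) + 4*(-4) = (9 + 45 + 270 + 54) - 16 = 378 - 16 = 362)
o**2 = 362**2 = 131044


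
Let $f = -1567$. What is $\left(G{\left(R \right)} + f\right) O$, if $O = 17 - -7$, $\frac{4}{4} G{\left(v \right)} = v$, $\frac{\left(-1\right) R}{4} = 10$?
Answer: $-38568$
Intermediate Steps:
$R = -40$ ($R = \left(-4\right) 10 = -40$)
$G{\left(v \right)} = v$
$O = 24$ ($O = 17 + 7 = 24$)
$\left(G{\left(R \right)} + f\right) O = \left(-40 - 1567\right) 24 = \left(-1607\right) 24 = -38568$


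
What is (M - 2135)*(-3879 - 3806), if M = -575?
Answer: 20826350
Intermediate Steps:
(M - 2135)*(-3879 - 3806) = (-575 - 2135)*(-3879 - 3806) = -2710*(-7685) = 20826350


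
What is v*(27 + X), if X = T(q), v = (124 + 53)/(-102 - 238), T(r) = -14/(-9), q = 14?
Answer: -15163/1020 ≈ -14.866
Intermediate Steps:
T(r) = 14/9 (T(r) = -14*(-1/9) = 14/9)
v = -177/340 (v = 177/(-340) = 177*(-1/340) = -177/340 ≈ -0.52059)
X = 14/9 ≈ 1.5556
v*(27 + X) = -177*(27 + 14/9)/340 = -177/340*257/9 = -15163/1020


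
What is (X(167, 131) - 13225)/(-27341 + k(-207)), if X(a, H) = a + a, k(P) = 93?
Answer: 12891/27248 ≈ 0.47310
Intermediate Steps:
X(a, H) = 2*a
(X(167, 131) - 13225)/(-27341 + k(-207)) = (2*167 - 13225)/(-27341 + 93) = (334 - 13225)/(-27248) = -12891*(-1/27248) = 12891/27248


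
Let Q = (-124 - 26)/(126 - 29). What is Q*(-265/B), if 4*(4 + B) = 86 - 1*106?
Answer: -13250/291 ≈ -45.533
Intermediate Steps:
B = -9 (B = -4 + (86 - 1*106)/4 = -4 + (86 - 106)/4 = -4 + (1/4)*(-20) = -4 - 5 = -9)
Q = -150/97 ≈ -1.5464
Q*(-265/B) = -(-39750)/(97*(-9)) = -(-39750)*(-1)/(97*9) = -150/97*265/9 = -13250/291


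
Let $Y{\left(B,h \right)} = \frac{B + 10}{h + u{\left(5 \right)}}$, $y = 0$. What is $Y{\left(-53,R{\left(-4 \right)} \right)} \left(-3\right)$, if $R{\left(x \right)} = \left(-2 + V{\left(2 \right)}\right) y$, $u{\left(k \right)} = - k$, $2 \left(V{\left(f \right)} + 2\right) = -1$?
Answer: $- \frac{129}{5} \approx -25.8$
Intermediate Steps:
$V{\left(f \right)} = - \frac{5}{2}$ ($V{\left(f \right)} = -2 + \frac{1}{2} \left(-1\right) = -2 - \frac{1}{2} = - \frac{5}{2}$)
$R{\left(x \right)} = 0$ ($R{\left(x \right)} = \left(-2 - \frac{5}{2}\right) 0 = \left(- \frac{9}{2}\right) 0 = 0$)
$Y{\left(B,h \right)} = \frac{10 + B}{-5 + h}$ ($Y{\left(B,h \right)} = \frac{B + 10}{h - 5} = \frac{10 + B}{h - 5} = \frac{10 + B}{-5 + h}$)
$Y{\left(-53,R{\left(-4 \right)} \right)} \left(-3\right) = \frac{10 - 53}{-5 + 0} \left(-3\right) = \frac{1}{-5} \left(-43\right) \left(-3\right) = \left(- \frac{1}{5}\right) \left(-43\right) \left(-3\right) = \frac{43}{5} \left(-3\right) = - \frac{129}{5}$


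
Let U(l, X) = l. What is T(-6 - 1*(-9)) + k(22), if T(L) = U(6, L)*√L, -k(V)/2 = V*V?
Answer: -968 + 6*√3 ≈ -957.61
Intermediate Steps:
k(V) = -2*V² (k(V) = -2*V*V = -2*V²)
T(L) = 6*√L
T(-6 - 1*(-9)) + k(22) = 6*√(-6 - 1*(-9)) - 2*22² = 6*√(-6 + 9) - 2*484 = 6*√3 - 968 = -968 + 6*√3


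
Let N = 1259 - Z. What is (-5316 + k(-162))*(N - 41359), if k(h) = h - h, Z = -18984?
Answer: 112252656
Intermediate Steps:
N = 20243 (N = 1259 - 1*(-18984) = 1259 + 18984 = 20243)
k(h) = 0
(-5316 + k(-162))*(N - 41359) = (-5316 + 0)*(20243 - 41359) = -5316*(-21116) = 112252656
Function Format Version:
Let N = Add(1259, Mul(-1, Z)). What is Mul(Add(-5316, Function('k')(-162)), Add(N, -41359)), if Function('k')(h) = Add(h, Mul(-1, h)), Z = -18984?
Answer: 112252656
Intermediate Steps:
N = 20243 (N = Add(1259, Mul(-1, -18984)) = Add(1259, 18984) = 20243)
Function('k')(h) = 0
Mul(Add(-5316, Function('k')(-162)), Add(N, -41359)) = Mul(Add(-5316, 0), Add(20243, -41359)) = Mul(-5316, -21116) = 112252656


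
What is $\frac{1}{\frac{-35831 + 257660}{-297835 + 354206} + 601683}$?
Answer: $\frac{56371}{33917694222} \approx 1.662 \cdot 10^{-6}$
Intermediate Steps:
$\frac{1}{\frac{-35831 + 257660}{-297835 + 354206} + 601683} = \frac{1}{\frac{221829}{56371} + 601683} = \frac{1}{\frac{33917694222}{56371}} = \frac{56371}{33917694222}$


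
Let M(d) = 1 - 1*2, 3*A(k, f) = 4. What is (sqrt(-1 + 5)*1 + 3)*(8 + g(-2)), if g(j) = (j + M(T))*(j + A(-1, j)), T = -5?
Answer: 50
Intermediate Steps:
A(k, f) = 4/3 (A(k, f) = (1/3)*4 = 4/3)
M(d) = -1 (M(d) = 1 - 2 = -1)
g(j) = (-1 + j)*(4/3 + j) (g(j) = (j - 1)*(j + 4/3) = (-1 + j)*(4/3 + j))
(sqrt(-1 + 5)*1 + 3)*(8 + g(-2)) = (sqrt(-1 + 5)*1 + 3)*(8 + (-4/3 + (-2)**2 + (1/3)*(-2))) = (sqrt(4)*1 + 3)*(8 + (-4/3 + 4 - 2/3)) = (2*1 + 3)*(8 + 2) = (2 + 3)*10 = 5*10 = 50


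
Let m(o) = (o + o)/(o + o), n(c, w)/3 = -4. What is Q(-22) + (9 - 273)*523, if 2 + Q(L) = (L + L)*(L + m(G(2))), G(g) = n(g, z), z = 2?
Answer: -137150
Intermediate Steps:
n(c, w) = -12 (n(c, w) = 3*(-4) = -12)
G(g) = -12
m(o) = 1 (m(o) = (2*o)/((2*o)) = (2*o)*(1/(2*o)) = 1)
Q(L) = -2 + 2*L*(1 + L) (Q(L) = -2 + (L + L)*(L + 1) = -2 + (2*L)*(1 + L) = -2 + 2*L*(1 + L))
Q(-22) + (9 - 273)*523 = (-2 + 2*(-22) + 2*(-22)**2) + (9 - 273)*523 = (-2 - 44 + 2*484) - 264*523 = (-2 - 44 + 968) - 138072 = 922 - 138072 = -137150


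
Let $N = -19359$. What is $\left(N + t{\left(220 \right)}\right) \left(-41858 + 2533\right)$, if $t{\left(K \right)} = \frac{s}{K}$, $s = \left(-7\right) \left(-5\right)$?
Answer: $\frac{3045145675}{4} \approx 7.6129 \cdot 10^{8}$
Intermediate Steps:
$s = 35$
$t{\left(K \right)} = \frac{35}{K}$
$\left(N + t{\left(220 \right)}\right) \left(-41858 + 2533\right) = \left(-19359 + \frac{35}{220}\right) \left(-41858 + 2533\right) = \left(-19359 + 35 \cdot \frac{1}{220}\right) \left(-39325\right) = \left(-19359 + \frac{7}{44}\right) \left(-39325\right) = \left(- \frac{851789}{44}\right) \left(-39325\right) = \frac{3045145675}{4}$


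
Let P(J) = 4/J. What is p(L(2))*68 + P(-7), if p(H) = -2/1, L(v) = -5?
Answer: -956/7 ≈ -136.57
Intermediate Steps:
p(H) = -2 (p(H) = -2*1 = -2)
p(L(2))*68 + P(-7) = -2*68 + 4/(-7) = -136 + 4*(-⅐) = -136 - 4/7 = -956/7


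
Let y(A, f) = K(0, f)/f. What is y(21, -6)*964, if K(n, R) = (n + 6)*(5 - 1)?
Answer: -3856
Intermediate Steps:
K(n, R) = 24 + 4*n (K(n, R) = (6 + n)*4 = 24 + 4*n)
y(A, f) = 24/f (y(A, f) = (24 + 4*0)/f = (24 + 0)/f = 24/f)
y(21, -6)*964 = (24/(-6))*964 = (24*(-1/6))*964 = -4*964 = -3856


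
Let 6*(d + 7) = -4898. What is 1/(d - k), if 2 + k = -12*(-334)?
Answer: -3/14488 ≈ -0.00020707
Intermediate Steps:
k = 4006 (k = -2 - 12*(-334) = -2 + 4008 = 4006)
d = -2470/3 (d = -7 + (⅙)*(-4898) = -7 - 2449/3 = -2470/3 ≈ -823.33)
1/(d - k) = 1/(-2470/3 - 1*4006) = 1/(-2470/3 - 4006) = 1/(-14488/3) = -3/14488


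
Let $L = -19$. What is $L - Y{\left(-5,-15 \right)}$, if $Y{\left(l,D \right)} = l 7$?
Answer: $16$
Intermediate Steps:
$Y{\left(l,D \right)} = 7 l$
$L - Y{\left(-5,-15 \right)} = -19 - 7 \left(-5\right) = -19 - -35 = -19 + 35 = 16$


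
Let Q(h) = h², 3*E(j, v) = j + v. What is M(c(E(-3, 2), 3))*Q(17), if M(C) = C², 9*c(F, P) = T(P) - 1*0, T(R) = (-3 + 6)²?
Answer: 289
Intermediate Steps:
T(R) = 9 (T(R) = 3² = 9)
E(j, v) = j/3 + v/3 (E(j, v) = (j + v)/3 = j/3 + v/3)
c(F, P) = 1 (c(F, P) = (9 - 1*0)/9 = (9 + 0)/9 = (⅑)*9 = 1)
M(c(E(-3, 2), 3))*Q(17) = 1²*17² = 1*289 = 289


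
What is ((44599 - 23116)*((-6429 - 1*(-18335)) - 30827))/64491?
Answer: -19356183/3071 ≈ -6302.9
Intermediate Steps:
((44599 - 23116)*((-6429 - 1*(-18335)) - 30827))/64491 = (21483*((-6429 + 18335) - 30827))*(1/64491) = (21483*(11906 - 30827))*(1/64491) = (21483*(-18921))*(1/64491) = -406479843*1/64491 = -19356183/3071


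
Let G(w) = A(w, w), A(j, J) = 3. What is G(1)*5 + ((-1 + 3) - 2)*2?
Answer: 15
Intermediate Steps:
G(w) = 3
G(1)*5 + ((-1 + 3) - 2)*2 = 3*5 + ((-1 + 3) - 2)*2 = 15 + (2 - 2)*2 = 15 + 0*2 = 15 + 0 = 15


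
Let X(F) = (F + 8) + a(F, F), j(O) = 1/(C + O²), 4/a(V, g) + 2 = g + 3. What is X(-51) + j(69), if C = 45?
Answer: -5176037/120150 ≈ -43.080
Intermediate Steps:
a(V, g) = 4/(1 + g) (a(V, g) = 4/(-2 + (g + 3)) = 4/(-2 + (3 + g)) = 4/(1 + g))
j(O) = 1/(45 + O²)
X(F) = 8 + F + 4/(1 + F) (X(F) = (F + 8) + 4/(1 + F) = (8 + F) + 4/(1 + F) = 8 + F + 4/(1 + F))
X(-51) + j(69) = (4 + (1 - 51)*(8 - 51))/(1 - 51) + 1/(45 + 69²) = (4 - 50*(-43))/(-50) + 1/(45 + 4761) = -(4 + 2150)/50 + 1/4806 = -1/50*2154 + 1/4806 = -1077/25 + 1/4806 = -5176037/120150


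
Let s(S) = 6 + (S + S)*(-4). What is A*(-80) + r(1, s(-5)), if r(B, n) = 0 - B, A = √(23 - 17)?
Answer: -1 - 80*√6 ≈ -196.96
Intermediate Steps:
A = √6 ≈ 2.4495
s(S) = 6 - 8*S (s(S) = 6 + (2*S)*(-4) = 6 - 8*S)
r(B, n) = -B
A*(-80) + r(1, s(-5)) = √6*(-80) - 1*1 = -80*√6 - 1 = -1 - 80*√6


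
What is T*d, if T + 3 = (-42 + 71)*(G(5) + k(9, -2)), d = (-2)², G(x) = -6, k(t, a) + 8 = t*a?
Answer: -3724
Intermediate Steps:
k(t, a) = -8 + a*t (k(t, a) = -8 + t*a = -8 + a*t)
d = 4
T = -931 (T = -3 + (-42 + 71)*(-6 + (-8 - 2*9)) = -3 + 29*(-6 + (-8 - 18)) = -3 + 29*(-6 - 26) = -3 + 29*(-32) = -3 - 928 = -931)
T*d = -931*4 = -3724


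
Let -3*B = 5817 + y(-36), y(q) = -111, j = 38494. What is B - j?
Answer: -40396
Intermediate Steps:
B = -1902 (B = -(5817 - 111)/3 = -⅓*5706 = -1902)
B - j = -1902 - 1*38494 = -1902 - 38494 = -40396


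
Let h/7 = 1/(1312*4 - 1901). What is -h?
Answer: -7/3347 ≈ -0.0020914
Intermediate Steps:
h = 7/3347 (h = 7/(1312*4 - 1901) = 7/(5248 - 1901) = 7/3347 ≈ 0.0020914)
-h = -1*7/3347 = -7/3347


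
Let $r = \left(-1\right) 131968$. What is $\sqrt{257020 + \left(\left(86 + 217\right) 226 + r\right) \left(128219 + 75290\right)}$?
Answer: $i \sqrt{12920529390} \approx 1.1367 \cdot 10^{5} i$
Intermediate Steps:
$r = -131968$
$\sqrt{257020 + \left(\left(86 + 217\right) 226 + r\right) \left(128219 + 75290\right)} = \sqrt{257020 + \left(\left(86 + 217\right) 226 - 131968\right) \left(128219 + 75290\right)} = \sqrt{257020 + \left(303 \cdot 226 - 131968\right) 203509} = \sqrt{257020 + \left(68478 - 131968\right) 203509} = \sqrt{257020 - 12920786410} = \sqrt{-12920529390} = i \sqrt{12920529390}$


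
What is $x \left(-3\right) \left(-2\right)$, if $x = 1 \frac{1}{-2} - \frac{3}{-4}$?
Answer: $\frac{3}{2} \approx 1.5$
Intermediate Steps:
$x = \frac{1}{4}$ ($x = 1 \left(- \frac{1}{2}\right) - - \frac{3}{4} = - \frac{1}{2} + \frac{3}{4} = \frac{1}{4} \approx 0.25$)
$x \left(-3\right) \left(-2\right) = \frac{1}{4} \left(-3\right) \left(-2\right) = \left(- \frac{3}{4}\right) \left(-2\right) = \frac{3}{2}$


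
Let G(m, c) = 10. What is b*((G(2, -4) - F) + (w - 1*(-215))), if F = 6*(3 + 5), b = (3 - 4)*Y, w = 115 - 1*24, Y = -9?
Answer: 2412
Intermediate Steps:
w = 91 (w = 115 - 24 = 91)
b = 9 (b = (3 - 4)*(-9) = -1*(-9) = 9)
F = 48 (F = 6*8 = 48)
b*((G(2, -4) - F) + (w - 1*(-215))) = 9*((10 - 1*48) + (91 - 1*(-215))) = 9*((10 - 48) + (91 + 215)) = 9*(-38 + 306) = 9*268 = 2412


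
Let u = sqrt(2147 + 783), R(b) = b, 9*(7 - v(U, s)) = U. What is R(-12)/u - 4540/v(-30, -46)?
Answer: -13620/31 - 6*sqrt(2930)/1465 ≈ -439.58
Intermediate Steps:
v(U, s) = 7 - U/9
u = sqrt(2930) ≈ 54.129
R(-12)/u - 4540/v(-30, -46) = -12*sqrt(2930)/2930 - 4540/(7 - 1/9*(-30)) = -6*sqrt(2930)/1465 - 4540/(7 + 10/3) = -6*sqrt(2930)/1465 - 4540/31/3 = -6*sqrt(2930)/1465 - 4540*3/31 = -6*sqrt(2930)/1465 - 13620/31 = -13620/31 - 6*sqrt(2930)/1465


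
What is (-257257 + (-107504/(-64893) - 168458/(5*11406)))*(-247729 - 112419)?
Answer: 57147912529318269632/616807965 ≈ 9.2651e+10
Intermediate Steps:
(-257257 + (-107504/(-64893) - 168458/(5*11406)))*(-247729 - 112419) = (-257257 + (-107504*(-1/64893) - 168458/57030))*(-360148) = (-257257 + (107504/64893 - 168458*1/57030))*(-360148) = (-257257 + (107504/64893 - 84229/28515))*(-360148) = (-257257 - 800131979/616807965)*(-360148) = -158678966783984/616807965*(-360148) = 57147912529318269632/616807965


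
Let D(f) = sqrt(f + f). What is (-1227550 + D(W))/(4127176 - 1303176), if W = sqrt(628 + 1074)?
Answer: -24551/56480 + 2**(3/4)*851**(1/4)/2824000 ≈ -0.43468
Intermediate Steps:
W = sqrt(1702) ≈ 41.255
D(f) = sqrt(2)*sqrt(f) (D(f) = sqrt(2*f) = sqrt(2)*sqrt(f))
(-1227550 + D(W))/(4127176 - 1303176) = (-1227550 + sqrt(2)*sqrt(sqrt(1702)))/(4127176 - 1303176) = (-1227550 + sqrt(2)*1702**(1/4))/2824000 = (-1227550 + 2**(3/4)*851**(1/4))*(1/2824000) = -24551/56480 + 2**(3/4)*851**(1/4)/2824000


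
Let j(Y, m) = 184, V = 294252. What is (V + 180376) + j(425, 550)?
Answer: 474812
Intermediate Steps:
(V + 180376) + j(425, 550) = (294252 + 180376) + 184 = 474628 + 184 = 474812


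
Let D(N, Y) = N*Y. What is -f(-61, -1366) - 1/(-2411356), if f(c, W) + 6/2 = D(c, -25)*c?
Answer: 224323625969/2411356 ≈ 93028.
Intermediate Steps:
f(c, W) = -3 - 25*c² (f(c, W) = -3 + (c*(-25))*c = -3 + (-25*c)*c = -3 - 25*c²)
-f(-61, -1366) - 1/(-2411356) = -(-3 - 25*(-61)²) - 1/(-2411356) = -(-3 - 25*3721) - 1*(-1/2411356) = -(-3 - 93025) + 1/2411356 = -1*(-93028) + 1/2411356 = 93028 + 1/2411356 = 224323625969/2411356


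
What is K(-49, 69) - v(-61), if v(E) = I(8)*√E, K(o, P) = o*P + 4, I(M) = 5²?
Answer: -3377 - 25*I*√61 ≈ -3377.0 - 195.26*I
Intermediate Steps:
I(M) = 25
K(o, P) = 4 + P*o (K(o, P) = P*o + 4 = 4 + P*o)
v(E) = 25*√E
K(-49, 69) - v(-61) = (4 + 69*(-49)) - 25*√(-61) = (4 - 3381) - 25*I*√61 = -3377 - 25*I*√61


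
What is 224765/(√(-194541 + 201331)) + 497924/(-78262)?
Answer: -248962/39131 + 44953*√6790/1358 ≈ 2721.3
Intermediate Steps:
224765/(√(-194541 + 201331)) + 497924/(-78262) = 224765/(√6790) + 497924*(-1/78262) = 224765*(√6790/6790) - 248962/39131 = 44953*√6790/1358 - 248962/39131 = -248962/39131 + 44953*√6790/1358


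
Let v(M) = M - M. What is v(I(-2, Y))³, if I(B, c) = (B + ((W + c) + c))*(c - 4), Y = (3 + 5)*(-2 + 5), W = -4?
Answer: 0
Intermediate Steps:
Y = 24 (Y = 8*3 = 24)
I(B, c) = (-4 + c)*(-4 + B + 2*c) (I(B, c) = (B + ((-4 + c) + c))*(c - 4) = (B + (-4 + 2*c))*(-4 + c) = (-4 + B + 2*c)*(-4 + c) = (-4 + c)*(-4 + B + 2*c))
v(M) = 0
v(I(-2, Y))³ = 0³ = 0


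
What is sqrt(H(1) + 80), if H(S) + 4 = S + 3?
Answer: 4*sqrt(5) ≈ 8.9443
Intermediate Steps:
H(S) = -1 + S (H(S) = -4 + (S + 3) = -4 + (3 + S) = -1 + S)
sqrt(H(1) + 80) = sqrt((-1 + 1) + 80) = sqrt(0 + 80) = sqrt(80) = 4*sqrt(5)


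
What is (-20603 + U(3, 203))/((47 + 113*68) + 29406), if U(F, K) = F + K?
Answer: -6799/12379 ≈ -0.54924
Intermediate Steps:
(-20603 + U(3, 203))/((47 + 113*68) + 29406) = (-20603 + (3 + 203))/((47 + 113*68) + 29406) = (-20603 + 206)/((47 + 7684) + 29406) = -20397/(7731 + 29406) = -20397/37137 = -20397*1/37137 = -6799/12379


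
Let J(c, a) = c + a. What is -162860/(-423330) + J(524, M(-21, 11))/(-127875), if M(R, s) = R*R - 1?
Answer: 226862582/601481375 ≈ 0.37717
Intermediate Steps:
M(R, s) = -1 + R**2 (M(R, s) = R**2 - 1 = -1 + R**2)
J(c, a) = a + c
-162860/(-423330) + J(524, M(-21, 11))/(-127875) = -162860/(-423330) + ((-1 + (-21)**2) + 524)/(-127875) = -162860*(-1/423330) + ((-1 + 441) + 524)*(-1/127875) = 16286/42333 + (440 + 524)*(-1/127875) = 16286/42333 + 964*(-1/127875) = 16286/42333 - 964/127875 = 226862582/601481375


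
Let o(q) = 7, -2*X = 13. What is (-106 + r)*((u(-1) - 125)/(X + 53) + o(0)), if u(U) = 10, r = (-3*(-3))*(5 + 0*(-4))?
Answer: -25681/93 ≈ -276.14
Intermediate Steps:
X = -13/2 (X = -1/2*13 = -13/2 ≈ -6.5000)
r = 45 (r = 9*(5 + 0) = 9*5 = 45)
(-106 + r)*((u(-1) - 125)/(X + 53) + o(0)) = (-106 + 45)*((10 - 125)/(-13/2 + 53) + 7) = -61*(-115/93/2 + 7) = -61*(-115*2/93 + 7) = -61*(-230/93 + 7) = -61*421/93 = -25681/93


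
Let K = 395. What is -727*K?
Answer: -287165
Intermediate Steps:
-727*K = -727*395 = -287165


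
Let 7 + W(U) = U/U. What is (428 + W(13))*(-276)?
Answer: -116472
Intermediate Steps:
W(U) = -6 (W(U) = -7 + U/U = -7 + 1 = -6)
(428 + W(13))*(-276) = (428 - 6)*(-276) = 422*(-276) = -116472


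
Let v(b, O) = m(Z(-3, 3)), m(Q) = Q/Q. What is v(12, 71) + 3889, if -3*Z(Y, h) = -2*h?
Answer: 3890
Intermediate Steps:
Z(Y, h) = 2*h/3 (Z(Y, h) = -(-2)*h/3 = 2*h/3)
m(Q) = 1
v(b, O) = 1
v(12, 71) + 3889 = 1 + 3889 = 3890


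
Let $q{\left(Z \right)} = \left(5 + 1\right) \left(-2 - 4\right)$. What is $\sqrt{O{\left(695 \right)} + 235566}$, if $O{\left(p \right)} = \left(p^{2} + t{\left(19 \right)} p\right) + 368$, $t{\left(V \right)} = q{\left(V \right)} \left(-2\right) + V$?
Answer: $2 \sqrt{195551} \approx 884.42$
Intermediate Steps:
$q{\left(Z \right)} = -36$ ($q{\left(Z \right)} = 6 \left(-6\right) = -36$)
$t{\left(V \right)} = 72 + V$ ($t{\left(V \right)} = \left(-36\right) \left(-2\right) + V = 72 + V$)
$O{\left(p \right)} = 368 + p^{2} + 91 p$ ($O{\left(p \right)} = \left(p^{2} + \left(72 + 19\right) p\right) + 368 = \left(p^{2} + 91 p\right) + 368 = 368 + p^{2} + 91 p$)
$\sqrt{O{\left(695 \right)} + 235566} = \sqrt{\left(368 + 695^{2} + 91 \cdot 695\right) + 235566} = \sqrt{\left(368 + 483025 + 63245\right) + 235566} = \sqrt{546638 + 235566} = \sqrt{782204} = 2 \sqrt{195551}$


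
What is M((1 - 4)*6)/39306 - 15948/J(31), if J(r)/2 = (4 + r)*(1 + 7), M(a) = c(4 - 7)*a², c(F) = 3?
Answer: -26096157/917140 ≈ -28.454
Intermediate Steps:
M(a) = 3*a²
J(r) = 64 + 16*r (J(r) = 2*((4 + r)*(1 + 7)) = 2*((4 + r)*8) = 2*(32 + 8*r) = 64 + 16*r)
M((1 - 4)*6)/39306 - 15948/J(31) = (3*((1 - 4)*6)²)/39306 - 15948/(64 + 16*31) = (3*(-3*6)²)*(1/39306) - 15948/(64 + 496) = (3*(-18)²)*(1/39306) - 15948/560 = (3*324)*(1/39306) - 15948*1/560 = 972*(1/39306) - 3987/140 = 162/6551 - 3987/140 = -26096157/917140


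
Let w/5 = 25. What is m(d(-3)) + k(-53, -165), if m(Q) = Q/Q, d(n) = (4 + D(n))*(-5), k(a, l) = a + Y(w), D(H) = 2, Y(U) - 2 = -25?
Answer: -75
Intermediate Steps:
w = 125 (w = 5*25 = 125)
Y(U) = -23 (Y(U) = 2 - 25 = -23)
k(a, l) = -23 + a (k(a, l) = a - 23 = -23 + a)
d(n) = -30 (d(n) = (4 + 2)*(-5) = 6*(-5) = -30)
m(Q) = 1
m(d(-3)) + k(-53, -165) = 1 + (-23 - 53) = 1 - 76 = -75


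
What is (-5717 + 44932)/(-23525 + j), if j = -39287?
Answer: -39215/62812 ≈ -0.62432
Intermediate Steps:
(-5717 + 44932)/(-23525 + j) = (-5717 + 44932)/(-23525 - 39287) = 39215/(-62812) = 39215*(-1/62812) = -39215/62812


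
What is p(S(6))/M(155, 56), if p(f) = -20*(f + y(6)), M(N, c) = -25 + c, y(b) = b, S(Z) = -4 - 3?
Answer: 20/31 ≈ 0.64516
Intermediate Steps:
S(Z) = -7
p(f) = -120 - 20*f (p(f) = -20*(f + 6) = -20*(6 + f) = -120 - 20*f)
p(S(6))/M(155, 56) = (-120 - 20*(-7))/(-25 + 56) = (-120 + 140)/31 = 20*(1/31) = 20/31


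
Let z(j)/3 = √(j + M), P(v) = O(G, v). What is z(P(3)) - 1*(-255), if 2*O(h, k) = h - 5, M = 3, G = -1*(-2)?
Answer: 255 + 3*√6/2 ≈ 258.67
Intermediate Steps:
G = 2
O(h, k) = -5/2 + h/2 (O(h, k) = (h - 5)/2 = (-5 + h)/2 = -5/2 + h/2)
P(v) = -3/2 (P(v) = -5/2 + (½)*2 = -5/2 + 1 = -3/2)
z(j) = 3*√(3 + j) (z(j) = 3*√(j + 3) = 3*√(3 + j))
z(P(3)) - 1*(-255) = 3*√(3 - 3/2) - 1*(-255) = 3*√(3/2) + 255 = 3*(√6/2) + 255 = 3*√6/2 + 255 = 255 + 3*√6/2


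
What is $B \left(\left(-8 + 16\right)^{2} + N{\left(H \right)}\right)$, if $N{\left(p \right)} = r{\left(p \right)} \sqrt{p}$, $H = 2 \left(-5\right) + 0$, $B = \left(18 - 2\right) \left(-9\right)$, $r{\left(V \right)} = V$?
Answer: $-9216 + 1440 i \sqrt{10} \approx -9216.0 + 4553.7 i$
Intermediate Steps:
$B = -144$ ($B = 16 \left(-9\right) = -144$)
$H = -10$ ($H = -10 + 0 = -10$)
$N{\left(p \right)} = p^{\frac{3}{2}}$ ($N{\left(p \right)} = p \sqrt{p} = p^{\frac{3}{2}}$)
$B \left(\left(-8 + 16\right)^{2} + N{\left(H \right)}\right) = - 144 \left(\left(-8 + 16\right)^{2} + \left(-10\right)^{\frac{3}{2}}\right) = - 144 \left(8^{2} - 10 i \sqrt{10}\right) = - 144 \left(64 - 10 i \sqrt{10}\right) = -9216 + 1440 i \sqrt{10}$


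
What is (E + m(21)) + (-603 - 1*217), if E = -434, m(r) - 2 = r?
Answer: -1231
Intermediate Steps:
m(r) = 2 + r
(E + m(21)) + (-603 - 1*217) = (-434 + (2 + 21)) + (-603 - 1*217) = (-434 + 23) + (-603 - 217) = -411 - 820 = -1231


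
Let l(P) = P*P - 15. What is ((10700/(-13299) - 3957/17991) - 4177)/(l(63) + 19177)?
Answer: -37023844168/204976906277 ≈ -0.18062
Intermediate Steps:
l(P) = -15 + P² (l(P) = P² - 15 = -15 + P²)
((10700/(-13299) - 3957/17991) - 4177)/(l(63) + 19177) = ((10700/(-13299) - 3957/17991) - 4177)/((-15 + 63²) + 19177) = ((10700*(-1/13299) - 3957*1/17991) - 4177)/((-15 + 3969) + 19177) = ((-10700/13299 - 1319/5997) - 4177)/(3954 + 19177) = (-9078809/8861567 - 4177)/23131 = -37023844168/8861567*1/23131 = -37023844168/204976906277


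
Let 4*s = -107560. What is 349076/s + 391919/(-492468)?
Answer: -91223730739/6621232260 ≈ -13.777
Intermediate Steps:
s = -26890 (s = (1/4)*(-107560) = -26890)
349076/s + 391919/(-492468) = 349076/(-26890) + 391919/(-492468) = 349076*(-1/26890) + 391919*(-1/492468) = -174538/13445 - 391919/492468 = -91223730739/6621232260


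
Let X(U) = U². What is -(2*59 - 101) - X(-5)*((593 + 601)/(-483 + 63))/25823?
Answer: -6144879/361522 ≈ -16.997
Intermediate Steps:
-(2*59 - 101) - X(-5)*((593 + 601)/(-483 + 63))/25823 = -(2*59 - 101) - (-5)²*((593 + 601)/(-483 + 63))/25823 = -(118 - 101) - 25*(1194/(-420))/25823 = -1*17 - 25*(1194*(-1/420))/25823 = -17 - 25*(-199/70)/25823 = -17 - (-995)/(14*25823) = -17 - 1*(-995/361522) = -17 + 995/361522 = -6144879/361522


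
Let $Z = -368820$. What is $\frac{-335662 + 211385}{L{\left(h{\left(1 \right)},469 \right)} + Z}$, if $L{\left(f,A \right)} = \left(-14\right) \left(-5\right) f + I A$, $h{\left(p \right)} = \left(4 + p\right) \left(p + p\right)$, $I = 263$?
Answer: $\frac{124277}{244773} \approx 0.50772$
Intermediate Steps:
$h{\left(p \right)} = 2 p \left(4 + p\right)$ ($h{\left(p \right)} = \left(4 + p\right) 2 p = 2 p \left(4 + p\right)$)
$L{\left(f,A \right)} = 70 f + 263 A$ ($L{\left(f,A \right)} = \left(-14\right) \left(-5\right) f + 263 A = 70 f + 263 A$)
$\frac{-335662 + 211385}{L{\left(h{\left(1 \right)},469 \right)} + Z} = \frac{-335662 + 211385}{\left(70 \cdot 2 \cdot 1 \left(4 + 1\right) + 263 \cdot 469\right) - 368820} = - \frac{124277}{\left(70 \cdot 2 \cdot 1 \cdot 5 + 123347\right) - 368820} = - \frac{124277}{\left(70 \cdot 10 + 123347\right) - 368820} = - \frac{124277}{\left(700 + 123347\right) - 368820} = - \frac{124277}{124047 - 368820} = - \frac{124277}{-244773} = \left(-124277\right) \left(- \frac{1}{244773}\right) = \frac{124277}{244773}$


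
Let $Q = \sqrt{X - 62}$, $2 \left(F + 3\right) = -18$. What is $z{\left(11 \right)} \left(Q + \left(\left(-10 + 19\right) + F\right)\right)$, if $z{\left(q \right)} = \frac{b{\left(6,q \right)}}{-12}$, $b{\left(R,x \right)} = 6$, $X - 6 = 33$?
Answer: $\frac{3}{2} - \frac{i \sqrt{23}}{2} \approx 1.5 - 2.3979 i$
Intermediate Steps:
$F = -12$ ($F = -3 + \frac{1}{2} \left(-18\right) = -3 - 9 = -12$)
$X = 39$ ($X = 6 + 33 = 39$)
$Q = i \sqrt{23}$ ($Q = \sqrt{39 - 62} = \sqrt{-23} = i \sqrt{23} \approx 4.7958 i$)
$z{\left(q \right)} = - \frac{1}{2}$ ($z{\left(q \right)} = \frac{6}{-12} = 6 \left(- \frac{1}{12}\right) = - \frac{1}{2}$)
$z{\left(11 \right)} \left(Q + \left(\left(-10 + 19\right) + F\right)\right) = - \frac{i \sqrt{23} + \left(\left(-10 + 19\right) - 12\right)}{2} = - \frac{i \sqrt{23} + \left(9 - 12\right)}{2} = - \frac{i \sqrt{23} - 3}{2} = - \frac{-3 + i \sqrt{23}}{2} = \frac{3}{2} - \frac{i \sqrt{23}}{2}$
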